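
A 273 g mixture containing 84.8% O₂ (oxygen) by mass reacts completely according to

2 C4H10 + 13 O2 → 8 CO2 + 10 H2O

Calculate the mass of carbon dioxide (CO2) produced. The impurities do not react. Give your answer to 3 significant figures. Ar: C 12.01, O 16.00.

196 g

Mass of pure O2 = 273 g × 0.848 = 231.5 g.
M(O2) = 2(16.00) = 32.00 g/mol.
M(CO2) = 12.01 + 2(16.00) = 44.01 g/mol.
n(O2) = 231.5 g / 32.00 g/mol = 7.234 mol.
From the equation the O2:CO2 mole ratio is 13:8, so n(CO2) = 7.234 × 8/13 = 4.452 mol.
Mass of CO2 = 4.452 mol × 44.01 g/mol = 195.9 g.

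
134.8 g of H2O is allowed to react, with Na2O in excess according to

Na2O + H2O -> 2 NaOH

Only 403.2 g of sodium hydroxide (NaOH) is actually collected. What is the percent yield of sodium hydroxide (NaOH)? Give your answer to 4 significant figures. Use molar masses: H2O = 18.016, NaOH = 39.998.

67.36 %

n(H2O) = 134.80 g / 18.016 g/mol = 7.4822 mol.
From the equation the H2O:NaOH mole ratio is 1:2, so n(NaOH) = 7.4822 × 2/1 = 14.964 mol.
Mass of NaOH = 14.964 mol × 39.998 g/mol = 598.55 g.
This is the theoretical yield. Percent yield = 403.2 g / 598.55 g × 100% = 67.363%.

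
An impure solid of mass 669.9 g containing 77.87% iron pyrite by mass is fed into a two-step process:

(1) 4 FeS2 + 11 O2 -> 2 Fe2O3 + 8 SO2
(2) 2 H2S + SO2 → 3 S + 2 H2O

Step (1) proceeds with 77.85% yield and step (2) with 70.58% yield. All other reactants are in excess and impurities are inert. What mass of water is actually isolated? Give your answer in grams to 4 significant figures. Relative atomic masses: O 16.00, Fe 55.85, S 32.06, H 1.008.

Pure FeS2 = 669.9 × 0.7787 = 521.65 g.
M(FeS2) = 55.85 + 2(32.06) = 119.97 g/mol.
M(H2O) = 2(1.008) + 16.00 = 18.016 g/mol.
n(FeS2) = 521.65 / 119.97 = 4.3482 mol.
Step 1 (FeS2:SO2 = 4:8): theoretical n(SO2) = 8.6964 mol; at 77.85% yield, n(SO2) = 6.7701 mol.
Step 2 (SO2:H2O = 1:2): theoretical n(H2O) = 13.540 mol, so theoretical mass = 13.540 × 18.016 = 243.94 g.
At 70.58% yield, actual mass of H2O = 243.94 × 0.7058 = 172.17 g.

172.2 g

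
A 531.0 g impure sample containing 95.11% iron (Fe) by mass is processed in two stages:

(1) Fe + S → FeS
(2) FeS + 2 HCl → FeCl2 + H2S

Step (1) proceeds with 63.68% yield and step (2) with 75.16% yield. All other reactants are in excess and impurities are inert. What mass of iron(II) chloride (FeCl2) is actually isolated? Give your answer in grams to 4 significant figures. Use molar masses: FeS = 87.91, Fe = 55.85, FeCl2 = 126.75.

548.6 g

Pure Fe = 531.0 × 0.9511 = 505.03 g.
n(Fe) = 505.03 / 55.85 = 9.0427 mol.
Step 1 (Fe:FeS = 1:1): theoretical n(FeS) = 9.0427 mol; at 63.68% yield, n(FeS) = 5.7584 mol.
Step 2 (FeS:FeCl2 = 1:1): theoretical n(FeCl2) = 5.7584 mol, so theoretical mass = 5.7584 × 126.75 = 729.88 g.
At 75.16% yield, actual mass of FeCl2 = 729.88 × 0.7516 = 548.57 g.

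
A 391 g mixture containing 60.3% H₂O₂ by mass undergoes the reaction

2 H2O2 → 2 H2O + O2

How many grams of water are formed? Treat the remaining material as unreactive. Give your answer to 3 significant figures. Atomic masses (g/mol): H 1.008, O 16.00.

125 g

Mass of pure H2O2 = 391 g × 0.603 = 235.8 g.
M(H2O2) = 2(1.008) + 2(16.00) = 34.016 g/mol.
M(H2O) = 2(1.008) + 16.00 = 18.016 g/mol.
n(H2O2) = 235.8 g / 34.016 g/mol = 6.931 mol.
From the equation the H2O2:H2O mole ratio is 2:2, so n(H2O) = 6.931 × 2/2 = 6.931 mol.
Mass of H2O = 6.931 mol × 18.016 g/mol = 124.9 g.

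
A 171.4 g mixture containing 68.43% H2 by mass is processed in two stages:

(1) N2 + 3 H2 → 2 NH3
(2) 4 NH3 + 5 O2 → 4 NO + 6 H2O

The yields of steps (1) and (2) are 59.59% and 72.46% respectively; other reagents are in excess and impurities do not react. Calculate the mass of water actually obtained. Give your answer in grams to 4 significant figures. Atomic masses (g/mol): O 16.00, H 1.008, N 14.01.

Pure H2 = 171.4 × 0.6843 = 117.29 g.
M(H2) = 2(1.008) = 2.016 g/mol.
M(H2O) = 2(1.008) + 16.00 = 18.016 g/mol.
n(H2) = 117.29 / 2.016 = 58.179 mol.
Step 1 (H2:NH3 = 3:2): theoretical n(NH3) = 38.786 mol; at 59.59% yield, n(NH3) = 23.113 mol.
Step 2 (NH3:H2O = 4:6): theoretical n(H2O) = 34.669 mol, so theoretical mass = 34.669 × 18.016 = 624.60 g.
At 72.46% yield, actual mass of H2O = 624.60 × 0.7246 = 452.58 g.

452.6 g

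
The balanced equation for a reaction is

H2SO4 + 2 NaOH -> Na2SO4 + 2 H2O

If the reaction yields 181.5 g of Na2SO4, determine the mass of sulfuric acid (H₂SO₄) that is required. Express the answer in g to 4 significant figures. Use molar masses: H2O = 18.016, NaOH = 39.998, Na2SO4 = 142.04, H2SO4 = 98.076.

n(Na2SO4) = 181.50 g / 142.04 g/mol = 1.2778 mol.
From the equation the Na2SO4:H2SO4 mole ratio is 1:1, so n(H2SO4) = 1.2778 × 1/1 = 1.2778 mol.
Mass of H2SO4 = 1.2778 mol × 98.076 g/mol = 125.32 g.

125.3 g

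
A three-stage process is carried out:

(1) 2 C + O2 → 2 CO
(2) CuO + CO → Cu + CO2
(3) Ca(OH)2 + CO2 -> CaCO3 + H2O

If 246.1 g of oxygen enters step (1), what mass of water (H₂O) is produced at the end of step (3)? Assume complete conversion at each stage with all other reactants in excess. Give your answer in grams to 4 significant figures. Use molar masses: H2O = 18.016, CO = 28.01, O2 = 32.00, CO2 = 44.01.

n(O2) = 246.1 / 32.00 = 7.6906 mol.
Reaction (1): O2→CO ratio 1:2 ⇒ n(CO) = 15.381 mol.
Reaction (2): CO→CO2 ratio 1:1 ⇒ n(CO2) = 15.381 mol.
Reaction (3): CO2→H2O ratio 1:1 ⇒ n(H2O) = 15.381 mol.
Mass of H2O = 15.381 × 18.016 = 277.11 g.

277.1 g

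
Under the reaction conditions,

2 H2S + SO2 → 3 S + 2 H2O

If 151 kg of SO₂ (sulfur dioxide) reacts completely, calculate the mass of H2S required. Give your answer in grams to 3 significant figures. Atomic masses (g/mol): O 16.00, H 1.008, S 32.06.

161000 g

M(SO2) = 32.06 + 2(16.00) = 64.06 g/mol.
M(H2S) = 2(1.008) + 32.06 = 34.076 g/mol.
Convert: 151 kg = 151000 g.
n(SO2) = 151000 g / 64.06 g/mol = 2357 mol.
From the equation the SO2:H2S mole ratio is 1:2, so n(H2S) = 2357 × 2/1 = 4714 mol.
Mass of H2S = 4714 mol × 34.076 g/mol = 160600 g.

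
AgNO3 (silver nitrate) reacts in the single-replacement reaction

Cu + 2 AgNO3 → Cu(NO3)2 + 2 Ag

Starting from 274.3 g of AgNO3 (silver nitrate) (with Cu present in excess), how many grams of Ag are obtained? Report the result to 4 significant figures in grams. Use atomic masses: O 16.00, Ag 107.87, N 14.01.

M(AgNO3) = 107.87 + 14.01 + 3(16.00) = 169.88 g/mol.
M(Ag) = 107.87 g/mol.
n(AgNO3) = 274.30 g / 169.88 g/mol = 1.6147 mol.
From the equation the AgNO3:Ag mole ratio is 2:2, so n(Ag) = 1.6147 × 2/2 = 1.6147 mol.
Mass of Ag = 1.6147 mol × 107.87 g/mol = 174.17 g.

174.2 g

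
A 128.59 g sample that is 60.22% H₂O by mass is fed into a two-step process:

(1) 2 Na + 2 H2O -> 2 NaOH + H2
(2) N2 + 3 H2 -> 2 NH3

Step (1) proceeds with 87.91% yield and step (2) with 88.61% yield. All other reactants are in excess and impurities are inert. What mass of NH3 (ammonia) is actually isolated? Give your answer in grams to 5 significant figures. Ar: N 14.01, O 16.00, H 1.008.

19.011 g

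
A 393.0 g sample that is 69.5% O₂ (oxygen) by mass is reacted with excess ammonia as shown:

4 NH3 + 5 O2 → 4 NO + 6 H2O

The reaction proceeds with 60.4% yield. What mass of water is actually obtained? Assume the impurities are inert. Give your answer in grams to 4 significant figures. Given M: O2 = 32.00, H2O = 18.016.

111.5 g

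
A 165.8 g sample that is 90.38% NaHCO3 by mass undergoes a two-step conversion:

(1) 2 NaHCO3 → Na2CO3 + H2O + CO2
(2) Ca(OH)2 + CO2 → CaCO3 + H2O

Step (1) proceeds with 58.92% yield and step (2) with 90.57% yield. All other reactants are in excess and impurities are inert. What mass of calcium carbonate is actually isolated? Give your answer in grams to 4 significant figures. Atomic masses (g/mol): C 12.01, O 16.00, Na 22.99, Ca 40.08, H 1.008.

Pure NaHCO3 = 165.8 × 0.9038 = 149.85 g.
M(NaHCO3) = 22.99 + 1.008 + 12.01 + 3(16.00) = 84.008 g/mol.
M(CaCO3) = 40.08 + 12.01 + 3(16.00) = 100.09 g/mol.
n(NaHCO3) = 149.85 / 84.008 = 1.7838 mol.
Step 1 (NaHCO3:CO2 = 2:1): theoretical n(CO2) = 0.89188 mol; at 58.92% yield, n(CO2) = 0.52550 mol.
Step 2 (CO2:CaCO3 = 1:1): theoretical n(CaCO3) = 0.52550 mol, so theoretical mass = 0.52550 × 100.09 = 52.597 g.
At 90.57% yield, actual mass of CaCO3 = 52.597 × 0.9057 = 47.637 g.

47.64 g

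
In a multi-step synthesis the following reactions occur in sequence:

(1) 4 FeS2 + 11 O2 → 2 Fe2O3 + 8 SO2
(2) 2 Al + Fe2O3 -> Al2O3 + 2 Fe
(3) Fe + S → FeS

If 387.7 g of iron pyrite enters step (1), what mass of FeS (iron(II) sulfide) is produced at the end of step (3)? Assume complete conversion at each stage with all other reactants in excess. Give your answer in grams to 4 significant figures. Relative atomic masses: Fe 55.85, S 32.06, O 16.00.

M(FeS2) = 55.85 + 2(32.06) = 119.97 g/mol.
M(FeS) = 55.85 + 32.06 = 87.91 g/mol.
n(FeS2) = 387.7 / 119.97 = 3.2316 mol.
Reaction (1): FeS2→Fe2O3 ratio 4:2 ⇒ n(Fe2O3) = 1.6158 mol.
Reaction (2): Fe2O3→Fe ratio 1:2 ⇒ n(Fe) = 3.2316 mol.
Reaction (3): Fe→FeS ratio 1:1 ⇒ n(FeS) = 3.2316 mol.
Mass of FeS = 3.2316 × 87.91 = 284.09 g.

284.1 g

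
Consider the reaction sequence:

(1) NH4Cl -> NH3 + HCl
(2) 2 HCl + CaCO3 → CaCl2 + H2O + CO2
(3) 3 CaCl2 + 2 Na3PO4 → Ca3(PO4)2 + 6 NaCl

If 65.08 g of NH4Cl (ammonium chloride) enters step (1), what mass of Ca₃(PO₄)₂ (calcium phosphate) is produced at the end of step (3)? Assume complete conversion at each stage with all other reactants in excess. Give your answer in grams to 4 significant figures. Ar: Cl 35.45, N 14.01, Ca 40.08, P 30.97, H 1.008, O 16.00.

M(NH4Cl) = 14.01 + 4(1.008) + 35.45 = 53.492 g/mol.
M(Ca3(PO4)2) = 3(40.08) + 2(30.97) + 8(16.00) = 310.18 g/mol.
n(NH4Cl) = 65.08 / 53.492 = 1.2166 mol.
Reaction (1): NH4Cl→HCl ratio 1:1 ⇒ n(HCl) = 1.2166 mol.
Reaction (2): HCl→CaCl2 ratio 2:1 ⇒ n(CaCl2) = 0.60832 mol.
Reaction (3): CaCl2→Ca3(PO4)2 ratio 3:1 ⇒ n(Ca3(PO4)2) = 0.20277 mol.
Mass of Ca3(PO4)2 = 0.20277 × 310.18 = 62.896 g.

62.90 g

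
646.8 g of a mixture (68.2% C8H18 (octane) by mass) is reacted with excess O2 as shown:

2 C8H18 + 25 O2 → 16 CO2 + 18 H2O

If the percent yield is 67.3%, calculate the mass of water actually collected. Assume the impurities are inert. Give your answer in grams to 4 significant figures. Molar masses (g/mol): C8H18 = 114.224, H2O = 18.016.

421.4 g

Pure C8H18 available = 646.8 g × 0.682 = 441.12 g.
n(C8H18) = 441.12 g / 114.224 g/mol = 3.8619 mol.
From the equation the C8H18:H2O mole ratio is 2:18, so n(H2O) = 3.8619 × 18/2 = 34.757 mol.
Mass of H2O = 34.757 mol × 18.016 g/mol = 626.18 g.
Actual mass collected = 626.18 g × 0.673 = 421.42 g.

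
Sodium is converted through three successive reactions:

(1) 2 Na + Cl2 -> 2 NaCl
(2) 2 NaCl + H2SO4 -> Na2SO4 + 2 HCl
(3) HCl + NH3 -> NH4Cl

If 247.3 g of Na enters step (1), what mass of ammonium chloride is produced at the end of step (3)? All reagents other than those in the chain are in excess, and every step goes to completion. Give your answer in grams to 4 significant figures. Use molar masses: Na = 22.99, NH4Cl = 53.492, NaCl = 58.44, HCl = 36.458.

n(Na) = 247.3 / 22.99 = 10.757 mol.
Reaction (1): Na→NaCl ratio 2:2 ⇒ n(NaCl) = 10.757 mol.
Reaction (2): NaCl→HCl ratio 2:2 ⇒ n(HCl) = 10.757 mol.
Reaction (3): HCl→NH4Cl ratio 1:1 ⇒ n(NH4Cl) = 10.757 mol.
Mass of NH4Cl = 10.757 × 53.492 = 575.41 g.

575.4 g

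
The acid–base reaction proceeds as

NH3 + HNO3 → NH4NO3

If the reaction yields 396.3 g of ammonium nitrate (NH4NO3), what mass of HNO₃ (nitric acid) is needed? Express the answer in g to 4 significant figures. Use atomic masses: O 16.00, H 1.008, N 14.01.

312.0 g

M(NH4NO3) = 2(14.01) + 4(1.008) + 3(16.00) = 80.052 g/mol.
M(HNO3) = 1.008 + 14.01 + 3(16.00) = 63.018 g/mol.
n(NH4NO3) = 396.30 g / 80.052 g/mol = 4.9505 mol.
From the equation the NH4NO3:HNO3 mole ratio is 1:1, so n(HNO3) = 4.9505 × 1/1 = 4.9505 mol.
Mass of HNO3 = 4.9505 mol × 63.018 g/mol = 311.97 g.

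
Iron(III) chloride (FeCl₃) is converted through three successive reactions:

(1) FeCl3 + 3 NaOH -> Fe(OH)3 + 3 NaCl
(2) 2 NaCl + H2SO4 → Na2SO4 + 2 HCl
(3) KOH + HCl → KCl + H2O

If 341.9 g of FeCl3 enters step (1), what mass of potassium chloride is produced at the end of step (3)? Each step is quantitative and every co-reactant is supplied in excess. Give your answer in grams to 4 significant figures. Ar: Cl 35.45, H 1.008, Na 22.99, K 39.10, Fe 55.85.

471.4 g

M(FeCl3) = 55.85 + 3(35.45) = 162.20 g/mol.
M(KCl) = 39.10 + 35.45 = 74.55 g/mol.
n(FeCl3) = 341.9 / 162.20 = 2.1079 mol.
Reaction (1): FeCl3→NaCl ratio 1:3 ⇒ n(NaCl) = 6.3237 mol.
Reaction (2): NaCl→HCl ratio 2:2 ⇒ n(HCl) = 6.3237 mol.
Reaction (3): HCl→KCl ratio 1:1 ⇒ n(KCl) = 6.3237 mol.
Mass of KCl = 6.3237 × 74.55 = 471.43 g.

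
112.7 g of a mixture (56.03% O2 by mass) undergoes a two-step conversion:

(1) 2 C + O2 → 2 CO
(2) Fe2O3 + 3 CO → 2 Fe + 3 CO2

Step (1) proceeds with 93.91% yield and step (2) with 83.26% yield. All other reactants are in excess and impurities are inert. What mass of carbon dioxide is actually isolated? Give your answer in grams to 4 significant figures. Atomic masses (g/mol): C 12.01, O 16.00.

Pure O2 = 112.7 × 0.5603 = 63.146 g.
M(O2) = 2(16.00) = 32.00 g/mol.
M(CO2) = 12.01 + 2(16.00) = 44.01 g/mol.
n(O2) = 63.146 / 32.00 = 1.9733 mol.
Step 1 (O2:CO = 1:2): theoretical n(CO) = 3.9466 mol; at 93.91% yield, n(CO) = 3.7063 mol.
Step 2 (CO:CO2 = 3:3): theoretical n(CO2) = 3.7063 mol, so theoretical mass = 3.7063 × 44.01 = 163.11 g.
At 83.26% yield, actual mass of CO2 = 163.11 × 0.8326 = 135.81 g.

135.8 g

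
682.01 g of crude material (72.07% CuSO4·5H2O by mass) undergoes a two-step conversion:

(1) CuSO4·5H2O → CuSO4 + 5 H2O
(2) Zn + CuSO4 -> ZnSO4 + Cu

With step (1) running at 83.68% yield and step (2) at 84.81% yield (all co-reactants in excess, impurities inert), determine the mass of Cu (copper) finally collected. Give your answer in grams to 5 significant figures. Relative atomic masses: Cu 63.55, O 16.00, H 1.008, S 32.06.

88.783 g

Pure CuSO4·5H2O = 682.01 × 0.7207 = 491.525 g.
M(CuSO4·5H2O) = 63.55 + 32.06 + 9(16.00) + 10(1.008) = 249.69 g/mol.
M(Cu) = 63.55 g/mol.
n(CuSO4·5H2O) = 491.525 / 249.69 = 1.96854 mol.
Step 1 (CuSO4·5H2O:CuSO4 = 1:1): theoretical n(CuSO4) = 1.96854 mol; at 83.68% yield, n(CuSO4) = 1.64727 mol.
Step 2 (CuSO4:Cu = 1:1): theoretical n(Cu) = 1.64727 mol, so theoretical mass = 1.64727 × 63.55 = 104.684 g.
At 84.81% yield, actual mass of Cu = 104.684 × 0.8481 = 88.7827 g.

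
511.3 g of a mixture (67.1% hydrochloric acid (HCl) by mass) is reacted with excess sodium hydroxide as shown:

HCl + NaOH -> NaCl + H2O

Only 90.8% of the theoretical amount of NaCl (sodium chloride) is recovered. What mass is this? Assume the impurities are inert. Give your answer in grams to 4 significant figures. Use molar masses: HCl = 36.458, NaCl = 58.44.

499.3 g

Pure HCl available = 511.3 g × 0.671 = 343.08 g.
n(HCl) = 343.08 g / 36.458 g/mol = 9.4103 mol.
From the equation the HCl:NaCl mole ratio is 1:1, so n(NaCl) = 9.4103 × 1/1 = 9.4103 mol.
Mass of NaCl = 9.4103 mol × 58.44 g/mol = 549.94 g.
Actual mass collected = 549.94 g × 0.908 = 499.35 g.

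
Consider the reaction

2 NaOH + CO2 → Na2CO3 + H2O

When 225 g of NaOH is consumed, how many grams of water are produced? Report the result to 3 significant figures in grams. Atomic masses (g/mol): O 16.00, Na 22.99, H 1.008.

50.7 g

M(NaOH) = 22.99 + 16.00 + 1.008 = 39.998 g/mol.
M(H2O) = 2(1.008) + 16.00 = 18.016 g/mol.
n(NaOH) = 225.0 g / 39.998 g/mol = 5.625 mol.
From the equation the NaOH:H2O mole ratio is 2:1, so n(H2O) = 5.625 × 1/2 = 2.813 mol.
Mass of H2O = 2.813 mol × 18.016 g/mol = 50.67 g.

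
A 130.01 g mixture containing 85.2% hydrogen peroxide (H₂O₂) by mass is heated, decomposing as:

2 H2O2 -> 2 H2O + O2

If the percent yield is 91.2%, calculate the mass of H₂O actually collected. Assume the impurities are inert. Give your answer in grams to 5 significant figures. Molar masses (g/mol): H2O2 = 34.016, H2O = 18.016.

Pure H2O2 available = 130.01 g × 0.852 = 110.769 g.
n(H2O2) = 110.769 g / 34.016 g/mol = 3.25637 mol.
From the equation the H2O2:H2O mole ratio is 2:2, so n(H2O) = 3.25637 × 2/2 = 3.25637 mol.
Mass of H2O = 3.25637 mol × 18.016 g/mol = 58.6667 g.
Actual mass collected = 58.6667 g × 0.912 = 53.5040 g.

53.504 g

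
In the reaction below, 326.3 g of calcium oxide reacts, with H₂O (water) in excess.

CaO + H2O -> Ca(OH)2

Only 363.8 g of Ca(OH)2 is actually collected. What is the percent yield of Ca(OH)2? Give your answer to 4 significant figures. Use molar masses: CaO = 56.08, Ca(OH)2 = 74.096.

84.38 %

n(CaO) = 326.30 g / 56.08 g/mol = 5.8185 mol.
From the equation the CaO:Ca(OH)2 mole ratio is 1:1, so n(Ca(OH)2) = 5.8185 × 1/1 = 5.8185 mol.
Mass of Ca(OH)2 = 5.8185 mol × 74.096 g/mol = 431.13 g.
This is the theoretical yield. Percent yield = 363.8 g / 431.13 g × 100% = 84.384%.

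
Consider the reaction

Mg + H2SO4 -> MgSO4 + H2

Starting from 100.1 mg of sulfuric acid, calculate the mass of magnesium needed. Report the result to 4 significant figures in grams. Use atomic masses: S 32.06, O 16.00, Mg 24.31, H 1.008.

0.02481 g

M(H2SO4) = 2(1.008) + 32.06 + 4(16.00) = 98.076 g/mol.
M(Mg) = 24.31 g/mol.
Convert: 100.1 mg = 0.10010 g.
n(H2SO4) = 0.10010 g / 98.076 g/mol = 0.0010206 mol.
From the equation the H2SO4:Mg mole ratio is 1:1, so n(Mg) = 0.0010206 × 1/1 = 0.0010206 mol.
Mass of Mg = 0.0010206 mol × 24.31 g/mol = 0.024812 g.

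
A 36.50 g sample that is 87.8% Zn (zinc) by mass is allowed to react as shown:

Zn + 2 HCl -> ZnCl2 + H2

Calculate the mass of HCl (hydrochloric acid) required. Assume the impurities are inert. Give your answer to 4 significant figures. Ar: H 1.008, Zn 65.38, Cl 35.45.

35.74 g

Mass of pure Zn = 36.50 g × 0.878 = 32.047 g.
M(Zn) = 65.38 g/mol.
M(HCl) = 1.008 + 35.45 = 36.458 g/mol.
n(Zn) = 32.047 g / 65.38 g/mol = 0.49017 mol.
From the equation the Zn:HCl mole ratio is 1:2, so n(HCl) = 0.49017 × 2/1 = 0.98033 mol.
Mass of HCl = 0.98033 mol × 36.458 g/mol = 35.741 g.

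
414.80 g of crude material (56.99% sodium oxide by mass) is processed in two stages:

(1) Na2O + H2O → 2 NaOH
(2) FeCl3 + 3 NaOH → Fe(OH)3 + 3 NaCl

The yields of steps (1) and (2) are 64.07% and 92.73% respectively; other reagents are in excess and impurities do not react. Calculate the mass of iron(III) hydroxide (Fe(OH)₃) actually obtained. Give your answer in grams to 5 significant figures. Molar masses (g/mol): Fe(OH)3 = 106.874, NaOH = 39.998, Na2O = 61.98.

161.45 g

Pure Na2O = 414.80 × 0.5699 = 236.395 g.
n(Na2O) = 236.395 / 61.98 = 3.81405 mol.
Step 1 (Na2O:NaOH = 1:2): theoretical n(NaOH) = 7.62809 mol; at 64.07% yield, n(NaOH) = 4.88732 mol.
Step 2 (NaOH:Fe(OH)3 = 3:1): theoretical n(Fe(OH)3) = 1.62911 mol, so theoretical mass = 1.62911 × 106.874 = 174.109 g.
At 92.73% yield, actual mass of Fe(OH)3 = 174.109 × 0.9273 = 161.451 g.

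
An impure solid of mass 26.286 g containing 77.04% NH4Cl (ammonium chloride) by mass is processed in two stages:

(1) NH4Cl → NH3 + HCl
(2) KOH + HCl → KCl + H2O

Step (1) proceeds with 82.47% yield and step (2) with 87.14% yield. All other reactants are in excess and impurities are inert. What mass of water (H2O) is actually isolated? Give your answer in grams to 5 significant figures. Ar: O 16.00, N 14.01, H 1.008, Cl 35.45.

Pure NH4Cl = 26.286 × 0.7704 = 20.2507 g.
M(NH4Cl) = 14.01 + 4(1.008) + 35.45 = 53.492 g/mol.
M(H2O) = 2(1.008) + 16.00 = 18.016 g/mol.
n(NH4Cl) = 20.2507 / 53.492 = 0.378575 mol.
Step 1 (NH4Cl:HCl = 1:1): theoretical n(HCl) = 0.378575 mol; at 82.47% yield, n(HCl) = 0.312211 mol.
Step 2 (HCl:H2O = 1:1): theoretical n(H2O) = 0.312211 mol, so theoretical mass = 0.312211 × 18.016 = 5.62479 g.
At 87.14% yield, actual mass of H2O = 5.62479 × 0.8714 = 4.90144 g.

4.9014 g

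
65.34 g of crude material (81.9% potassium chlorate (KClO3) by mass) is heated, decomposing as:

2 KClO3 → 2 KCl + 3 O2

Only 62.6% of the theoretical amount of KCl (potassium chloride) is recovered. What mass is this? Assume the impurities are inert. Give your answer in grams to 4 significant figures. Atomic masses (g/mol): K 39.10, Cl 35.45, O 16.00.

20.38 g

Pure KClO3 available = 65.34 g × 0.819 = 53.513 g.
M(KClO3) = 39.10 + 35.45 + 3(16.00) = 122.55 g/mol.
M(KCl) = 39.10 + 35.45 = 74.55 g/mol.
n(KClO3) = 53.513 g / 122.55 g/mol = 0.43667 mol.
From the equation the KClO3:KCl mole ratio is 2:2, so n(KCl) = 0.43667 × 2/2 = 0.43667 mol.
Mass of KCl = 0.43667 mol × 74.55 g/mol = 32.553 g.
Actual mass collected = 32.553 g × 0.626 = 20.378 g.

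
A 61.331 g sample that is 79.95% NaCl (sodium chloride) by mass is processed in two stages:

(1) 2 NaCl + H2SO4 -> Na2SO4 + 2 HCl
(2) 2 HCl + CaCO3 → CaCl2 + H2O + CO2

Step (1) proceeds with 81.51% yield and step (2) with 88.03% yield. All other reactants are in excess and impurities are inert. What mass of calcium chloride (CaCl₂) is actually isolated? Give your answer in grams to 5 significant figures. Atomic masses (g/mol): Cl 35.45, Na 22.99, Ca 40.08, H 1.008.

Pure NaCl = 61.331 × 0.7995 = 49.0341 g.
M(NaCl) = 22.99 + 35.45 = 58.44 g/mol.
M(CaCl2) = 40.08 + 2(35.45) = 110.98 g/mol.
n(NaCl) = 49.0341 / 58.44 = 0.839051 mol.
Step 1 (NaCl:HCl = 2:2): theoretical n(HCl) = 0.839051 mol; at 81.51% yield, n(HCl) = 0.683910 mol.
Step 2 (HCl:CaCl2 = 2:1): theoretical n(CaCl2) = 0.341955 mol, so theoretical mass = 0.341955 × 110.98 = 37.9502 g.
At 88.03% yield, actual mass of CaCl2 = 37.9502 × 0.8803 = 33.4075 g.

33.408 g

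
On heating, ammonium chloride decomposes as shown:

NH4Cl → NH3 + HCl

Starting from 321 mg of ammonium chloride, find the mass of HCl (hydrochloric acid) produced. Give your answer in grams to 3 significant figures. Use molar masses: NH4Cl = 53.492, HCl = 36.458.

Convert: 321 mg = 0.3210 g.
n(NH4Cl) = 0.3210 g / 53.492 g/mol = 0.006001 mol.
From the equation the NH4Cl:HCl mole ratio is 1:1, so n(HCl) = 0.006001 × 1/1 = 0.006001 mol.
Mass of HCl = 0.006001 mol × 36.458 g/mol = 0.2188 g.

0.219 g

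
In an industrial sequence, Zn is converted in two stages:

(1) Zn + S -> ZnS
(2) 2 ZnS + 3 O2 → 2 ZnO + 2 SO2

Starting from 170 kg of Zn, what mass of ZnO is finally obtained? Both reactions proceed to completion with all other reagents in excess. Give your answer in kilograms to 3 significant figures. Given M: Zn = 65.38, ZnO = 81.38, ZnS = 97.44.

212 kg

170 kg = 170000 g.
n(Zn) = 170000 / 65.38 = 2600 mol.
Step 1 gives a 1:1 ratio of Zn to ZnS, so n(ZnS) = 2600 mol.
In step 2 the ZnS:ZnO ratio is 2:2, so n(ZnO) = 2600 mol.
Mass of ZnO = 2600 × 81.38 = 211600 g = 212 kg.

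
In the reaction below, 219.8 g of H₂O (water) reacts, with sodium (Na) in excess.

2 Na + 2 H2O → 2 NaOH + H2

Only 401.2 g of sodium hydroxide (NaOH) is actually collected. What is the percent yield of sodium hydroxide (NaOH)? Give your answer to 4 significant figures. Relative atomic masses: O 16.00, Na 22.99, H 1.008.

82.22 %

M(H2O) = 2(1.008) + 16.00 = 18.016 g/mol.
M(NaOH) = 22.99 + 16.00 + 1.008 = 39.998 g/mol.
n(H2O) = 219.80 g / 18.016 g/mol = 12.200 mol.
From the equation the H2O:NaOH mole ratio is 2:2, so n(NaOH) = 12.200 × 2/2 = 12.200 mol.
Mass of NaOH = 12.200 mol × 39.998 g/mol = 487.99 g.
This is the theoretical yield. Percent yield = 401.2 g / 487.99 g × 100% = 82.215%.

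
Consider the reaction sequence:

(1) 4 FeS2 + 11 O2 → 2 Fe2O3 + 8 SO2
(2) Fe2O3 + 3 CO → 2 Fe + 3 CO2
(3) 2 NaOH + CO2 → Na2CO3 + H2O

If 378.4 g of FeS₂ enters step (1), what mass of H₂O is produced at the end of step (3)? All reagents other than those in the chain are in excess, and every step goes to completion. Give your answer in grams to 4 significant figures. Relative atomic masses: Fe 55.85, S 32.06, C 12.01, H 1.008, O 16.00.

85.24 g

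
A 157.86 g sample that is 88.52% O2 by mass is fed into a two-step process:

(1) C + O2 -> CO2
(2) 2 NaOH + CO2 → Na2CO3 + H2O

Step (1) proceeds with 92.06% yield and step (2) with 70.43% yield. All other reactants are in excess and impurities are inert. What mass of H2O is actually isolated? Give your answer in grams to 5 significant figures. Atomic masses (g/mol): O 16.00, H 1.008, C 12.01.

Pure O2 = 157.86 × 0.8852 = 139.738 g.
M(O2) = 2(16.00) = 32.00 g/mol.
M(H2O) = 2(1.008) + 16.00 = 18.016 g/mol.
n(O2) = 139.738 / 32.00 = 4.36680 mol.
Step 1 (O2:CO2 = 1:1): theoretical n(CO2) = 4.36680 mol; at 92.06% yield, n(CO2) = 4.02008 mol.
Step 2 (CO2:H2O = 1:1): theoretical n(H2O) = 4.02008 mol, so theoretical mass = 4.02008 × 18.016 = 72.4257 g.
At 70.43% yield, actual mass of H2O = 72.4257 × 0.7043 = 51.0094 g.

51.009 g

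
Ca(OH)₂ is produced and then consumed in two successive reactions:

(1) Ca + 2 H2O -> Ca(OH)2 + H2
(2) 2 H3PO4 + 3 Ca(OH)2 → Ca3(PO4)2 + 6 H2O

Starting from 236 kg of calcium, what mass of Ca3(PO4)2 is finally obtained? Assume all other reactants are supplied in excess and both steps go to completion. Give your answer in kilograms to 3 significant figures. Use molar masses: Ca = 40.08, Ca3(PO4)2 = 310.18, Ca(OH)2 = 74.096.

236 kg = 236000 g.
n(Ca) = 236000 / 40.08 = 5888 mol.
Step 1 gives a 1:1 ratio of Ca to Ca(OH)2, so n(Ca(OH)2) = 5888 mol.
In step 2 the Ca(OH)2:Ca3(PO4)2 ratio is 3:1, so n(Ca3(PO4)2) = 1963 mol.
Mass of Ca3(PO4)2 = 1963 × 310.18 = 608800 g = 609 kg.

609 kg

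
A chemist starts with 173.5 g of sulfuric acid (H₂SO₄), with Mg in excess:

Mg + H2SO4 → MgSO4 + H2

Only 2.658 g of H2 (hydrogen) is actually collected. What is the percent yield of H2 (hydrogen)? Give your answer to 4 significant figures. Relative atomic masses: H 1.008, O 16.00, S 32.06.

M(H2SO4) = 2(1.008) + 32.06 + 4(16.00) = 98.076 g/mol.
M(H2) = 2(1.008) = 2.016 g/mol.
n(H2SO4) = 173.50 g / 98.076 g/mol = 1.7690 mol.
From the equation the H2SO4:H2 mole ratio is 1:1, so n(H2) = 1.7690 × 1/1 = 1.7690 mol.
Mass of H2 = 1.7690 mol × 2.016 g/mol = 3.5664 g.
This is the theoretical yield. Percent yield = 2.658 g / 3.5664 g × 100% = 74.529%.

74.53 %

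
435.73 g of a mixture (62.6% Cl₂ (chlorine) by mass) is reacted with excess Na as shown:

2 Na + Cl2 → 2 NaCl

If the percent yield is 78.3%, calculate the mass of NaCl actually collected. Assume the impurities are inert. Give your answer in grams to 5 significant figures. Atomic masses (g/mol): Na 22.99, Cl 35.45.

Pure Cl2 available = 435.73 g × 0.626 = 272.767 g.
M(Cl2) = 2(35.45) = 70.90 g/mol.
M(NaCl) = 22.99 + 35.45 = 58.44 g/mol.
n(Cl2) = 272.767 g / 70.90 g/mol = 3.84721 mol.
From the equation the Cl2:NaCl mole ratio is 1:2, so n(NaCl) = 3.84721 × 2/1 = 7.69441 mol.
Mass of NaCl = 7.69441 mol × 58.44 g/mol = 449.662 g.
Actual mass collected = 449.662 g × 0.783 = 352.085 g.

352.09 g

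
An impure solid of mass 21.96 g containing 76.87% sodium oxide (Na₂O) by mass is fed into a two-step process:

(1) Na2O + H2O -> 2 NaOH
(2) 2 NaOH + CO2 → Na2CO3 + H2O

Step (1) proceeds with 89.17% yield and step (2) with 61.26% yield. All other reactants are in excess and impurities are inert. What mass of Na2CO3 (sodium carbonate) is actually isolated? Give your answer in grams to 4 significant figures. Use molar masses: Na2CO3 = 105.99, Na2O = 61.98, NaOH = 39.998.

Pure Na2O = 21.96 × 0.7687 = 16.881 g.
n(Na2O) = 16.881 / 61.98 = 0.27236 mol.
Step 1 (Na2O:NaOH = 1:2): theoretical n(NaOH) = 0.54471 mol; at 89.17% yield, n(NaOH) = 0.48572 mol.
Step 2 (NaOH:Na2CO3 = 2:1): theoretical n(Na2CO3) = 0.24286 mol, so theoretical mass = 0.24286 × 105.99 = 25.741 g.
At 61.26% yield, actual mass of Na2CO3 = 25.741 × 0.6126 = 15.769 g.

15.77 g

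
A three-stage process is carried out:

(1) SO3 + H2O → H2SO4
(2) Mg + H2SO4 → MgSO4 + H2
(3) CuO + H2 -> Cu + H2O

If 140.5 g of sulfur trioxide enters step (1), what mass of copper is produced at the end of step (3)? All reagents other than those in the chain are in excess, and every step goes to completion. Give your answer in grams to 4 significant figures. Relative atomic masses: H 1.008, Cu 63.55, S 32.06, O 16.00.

M(SO3) = 32.06 + 3(16.00) = 80.06 g/mol.
M(Cu) = 63.55 g/mol.
n(SO3) = 140.5 / 80.06 = 1.7549 mol.
Reaction (1): SO3→H2SO4 ratio 1:1 ⇒ n(H2SO4) = 1.7549 mol.
Reaction (2): H2SO4→H2 ratio 1:1 ⇒ n(H2) = 1.7549 mol.
Reaction (3): H2→Cu ratio 1:1 ⇒ n(Cu) = 1.7549 mol.
Mass of Cu = 1.7549 × 63.55 = 111.53 g.

111.5 g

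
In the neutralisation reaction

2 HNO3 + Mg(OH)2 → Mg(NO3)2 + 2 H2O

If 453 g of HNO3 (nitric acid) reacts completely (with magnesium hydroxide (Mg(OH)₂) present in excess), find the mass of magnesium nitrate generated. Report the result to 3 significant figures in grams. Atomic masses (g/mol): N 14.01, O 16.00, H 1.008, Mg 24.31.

533 g

M(HNO3) = 1.008 + 14.01 + 3(16.00) = 63.018 g/mol.
M(Mg(NO3)2) = 24.31 + 2(14.01) + 6(16.00) = 148.33 g/mol.
n(HNO3) = 453.0 g / 63.018 g/mol = 7.188 mol.
From the equation the HNO3:Mg(NO3)2 mole ratio is 2:1, so n(Mg(NO3)2) = 7.188 × 1/2 = 3.594 mol.
Mass of Mg(NO3)2 = 3.594 mol × 148.33 g/mol = 533.1 g.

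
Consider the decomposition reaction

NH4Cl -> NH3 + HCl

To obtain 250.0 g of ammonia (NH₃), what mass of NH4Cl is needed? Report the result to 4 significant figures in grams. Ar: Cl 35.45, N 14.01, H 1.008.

785.1 g

M(NH3) = 14.01 + 3(1.008) = 17.034 g/mol.
M(NH4Cl) = 14.01 + 4(1.008) + 35.45 = 53.492 g/mol.
n(NH3) = 250.00 g / 17.034 g/mol = 14.677 mol.
From the equation the NH3:NH4Cl mole ratio is 1:1, so n(NH4Cl) = 14.677 × 1/1 = 14.677 mol.
Mass of NH4Cl = 14.677 mol × 53.492 g/mol = 785.08 g.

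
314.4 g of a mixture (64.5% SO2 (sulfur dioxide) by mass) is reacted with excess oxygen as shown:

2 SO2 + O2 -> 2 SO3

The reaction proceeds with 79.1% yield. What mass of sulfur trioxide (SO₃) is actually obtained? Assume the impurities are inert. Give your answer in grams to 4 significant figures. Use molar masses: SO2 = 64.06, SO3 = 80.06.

200.5 g

Pure SO2 available = 314.4 g × 0.645 = 202.79 g.
n(SO2) = 202.79 g / 64.06 g/mol = 3.1656 mol.
From the equation the SO2:SO3 mole ratio is 2:2, so n(SO3) = 3.1656 × 2/2 = 3.1656 mol.
Mass of SO3 = 3.1656 mol × 80.06 g/mol = 253.44 g.
Actual mass collected = 253.44 g × 0.791 = 200.47 g.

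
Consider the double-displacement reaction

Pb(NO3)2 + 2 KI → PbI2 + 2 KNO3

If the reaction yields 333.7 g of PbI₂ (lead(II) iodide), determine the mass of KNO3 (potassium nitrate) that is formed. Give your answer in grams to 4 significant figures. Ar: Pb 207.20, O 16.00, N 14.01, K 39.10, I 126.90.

146.4 g

M(PbI2) = 207.20 + 2(126.90) = 461.00 g/mol.
M(KNO3) = 39.10 + 14.01 + 3(16.00) = 101.11 g/mol.
n(PbI2) = 333.70 g / 461.00 g/mol = 0.72386 mol.
From the equation the PbI2:KNO3 mole ratio is 1:2, so n(KNO3) = 0.72386 × 2/1 = 1.4477 mol.
Mass of KNO3 = 1.4477 mol × 101.11 g/mol = 146.38 g.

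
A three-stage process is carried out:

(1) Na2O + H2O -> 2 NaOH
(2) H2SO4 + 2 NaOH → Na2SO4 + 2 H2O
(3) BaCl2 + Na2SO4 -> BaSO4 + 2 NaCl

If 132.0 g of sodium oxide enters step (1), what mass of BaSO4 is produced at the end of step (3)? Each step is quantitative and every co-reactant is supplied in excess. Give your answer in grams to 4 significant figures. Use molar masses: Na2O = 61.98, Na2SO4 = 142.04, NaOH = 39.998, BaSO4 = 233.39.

497.1 g

n(Na2O) = 132.0 / 61.98 = 2.1297 mol.
Reaction (1): Na2O→NaOH ratio 1:2 ⇒ n(NaOH) = 4.2594 mol.
Reaction (2): NaOH→Na2SO4 ratio 2:1 ⇒ n(Na2SO4) = 2.1297 mol.
Reaction (3): Na2SO4→BaSO4 ratio 1:1 ⇒ n(BaSO4) = 2.1297 mol.
Mass of BaSO4 = 2.1297 × 233.39 = 497.06 g.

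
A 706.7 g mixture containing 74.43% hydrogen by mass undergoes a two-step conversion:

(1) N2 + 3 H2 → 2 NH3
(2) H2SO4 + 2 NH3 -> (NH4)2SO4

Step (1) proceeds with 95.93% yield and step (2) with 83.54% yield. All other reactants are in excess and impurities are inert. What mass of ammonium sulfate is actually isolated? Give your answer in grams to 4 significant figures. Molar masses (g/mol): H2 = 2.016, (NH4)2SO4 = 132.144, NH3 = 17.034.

9210 g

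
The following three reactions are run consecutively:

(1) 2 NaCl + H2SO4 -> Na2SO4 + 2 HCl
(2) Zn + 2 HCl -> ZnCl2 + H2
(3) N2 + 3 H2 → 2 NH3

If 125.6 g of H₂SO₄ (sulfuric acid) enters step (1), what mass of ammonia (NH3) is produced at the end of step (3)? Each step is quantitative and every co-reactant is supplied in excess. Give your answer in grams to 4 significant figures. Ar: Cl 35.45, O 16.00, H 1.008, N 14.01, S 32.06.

14.54 g

M(H2SO4) = 2(1.008) + 32.06 + 4(16.00) = 98.076 g/mol.
M(NH3) = 14.01 + 3(1.008) = 17.034 g/mol.
n(H2SO4) = 125.6 / 98.076 = 1.2806 mol.
Reaction (1): H2SO4→HCl ratio 1:2 ⇒ n(HCl) = 2.5613 mol.
Reaction (2): HCl→H2 ratio 2:1 ⇒ n(H2) = 1.2806 mol.
Reaction (3): H2→NH3 ratio 3:2 ⇒ n(NH3) = 0.85376 mol.
Mass of NH3 = 0.85376 × 17.034 = 14.543 g.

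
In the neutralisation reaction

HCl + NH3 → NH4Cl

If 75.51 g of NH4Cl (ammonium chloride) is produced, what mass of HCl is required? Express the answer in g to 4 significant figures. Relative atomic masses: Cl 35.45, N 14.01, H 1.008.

51.46 g

M(NH4Cl) = 14.01 + 4(1.008) + 35.45 = 53.492 g/mol.
M(HCl) = 1.008 + 35.45 = 36.458 g/mol.
n(NH4Cl) = 75.510 g / 53.492 g/mol = 1.4116 mol.
From the equation the NH4Cl:HCl mole ratio is 1:1, so n(HCl) = 1.4116 × 1/1 = 1.4116 mol.
Mass of HCl = 1.4116 mol × 36.458 g/mol = 51.465 g.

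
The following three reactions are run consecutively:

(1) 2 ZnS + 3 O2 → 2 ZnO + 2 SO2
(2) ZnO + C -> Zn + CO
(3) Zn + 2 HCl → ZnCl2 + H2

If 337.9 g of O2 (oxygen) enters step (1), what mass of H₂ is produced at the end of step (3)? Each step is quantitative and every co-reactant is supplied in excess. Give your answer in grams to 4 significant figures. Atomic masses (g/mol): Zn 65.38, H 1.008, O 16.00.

M(O2) = 2(16.00) = 32.00 g/mol.
M(H2) = 2(1.008) = 2.016 g/mol.
n(O2) = 337.9 / 32.00 = 10.559 mol.
Reaction (1): O2→ZnO ratio 3:2 ⇒ n(ZnO) = 7.0396 mol.
Reaction (2): ZnO→Zn ratio 1:1 ⇒ n(Zn) = 7.0396 mol.
Reaction (3): Zn→H2 ratio 1:1 ⇒ n(H2) = 7.0396 mol.
Mass of H2 = 7.0396 × 2.016 = 14.192 g.

14.19 g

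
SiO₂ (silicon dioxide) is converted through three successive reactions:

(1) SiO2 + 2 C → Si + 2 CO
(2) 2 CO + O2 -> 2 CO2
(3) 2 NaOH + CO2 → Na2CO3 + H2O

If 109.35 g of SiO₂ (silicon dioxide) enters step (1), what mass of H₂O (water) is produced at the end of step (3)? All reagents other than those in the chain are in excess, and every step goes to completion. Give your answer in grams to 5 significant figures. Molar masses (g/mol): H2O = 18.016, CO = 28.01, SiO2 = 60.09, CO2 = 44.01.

65.570 g

n(SiO2) = 109.35 / 60.09 = 1.81977 mol.
Reaction (1): SiO2→CO ratio 1:2 ⇒ n(CO) = 3.63954 mol.
Reaction (2): CO→CO2 ratio 2:2 ⇒ n(CO2) = 3.63954 mol.
Reaction (3): CO2→H2O ratio 1:1 ⇒ n(H2O) = 3.63954 mol.
Mass of H2O = 3.63954 × 18.016 = 65.5700 g.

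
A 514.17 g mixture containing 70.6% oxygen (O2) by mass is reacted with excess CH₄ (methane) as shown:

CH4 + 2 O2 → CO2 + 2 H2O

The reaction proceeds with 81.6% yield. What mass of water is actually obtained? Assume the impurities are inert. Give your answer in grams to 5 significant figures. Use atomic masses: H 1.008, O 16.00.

166.77 g

Pure O2 available = 514.17 g × 0.706 = 363.004 g.
M(O2) = 2(16.00) = 32.00 g/mol.
M(H2O) = 2(1.008) + 16.00 = 18.016 g/mol.
n(O2) = 363.004 g / 32.00 g/mol = 11.3439 mol.
From the equation the O2:H2O mole ratio is 2:2, so n(H2O) = 11.3439 × 2/2 = 11.3439 mol.
Mass of H2O = 11.3439 mol × 18.016 g/mol = 204.371 g.
Actual mass collected = 204.371 g × 0.816 = 166.767 g.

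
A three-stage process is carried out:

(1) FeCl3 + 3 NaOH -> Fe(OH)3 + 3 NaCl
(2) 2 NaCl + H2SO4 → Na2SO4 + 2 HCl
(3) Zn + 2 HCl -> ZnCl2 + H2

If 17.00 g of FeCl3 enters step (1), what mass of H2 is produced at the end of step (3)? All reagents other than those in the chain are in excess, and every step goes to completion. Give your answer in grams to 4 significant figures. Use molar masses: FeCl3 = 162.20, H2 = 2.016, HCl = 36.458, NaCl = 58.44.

0.3169 g

n(FeCl3) = 17.00 / 162.20 = 0.10481 mol.
Reaction (1): FeCl3→NaCl ratio 1:3 ⇒ n(NaCl) = 0.31443 mol.
Reaction (2): NaCl→HCl ratio 2:2 ⇒ n(HCl) = 0.31443 mol.
Reaction (3): HCl→H2 ratio 2:1 ⇒ n(H2) = 0.15721 mol.
Mass of H2 = 0.15721 × 2.016 = 0.31694 g.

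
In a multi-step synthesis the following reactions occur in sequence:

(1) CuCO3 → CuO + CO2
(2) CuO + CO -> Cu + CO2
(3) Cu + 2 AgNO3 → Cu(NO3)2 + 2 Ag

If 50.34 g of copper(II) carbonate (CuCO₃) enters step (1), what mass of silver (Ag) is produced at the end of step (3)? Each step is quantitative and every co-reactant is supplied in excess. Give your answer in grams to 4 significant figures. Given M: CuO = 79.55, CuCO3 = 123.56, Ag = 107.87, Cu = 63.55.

87.90 g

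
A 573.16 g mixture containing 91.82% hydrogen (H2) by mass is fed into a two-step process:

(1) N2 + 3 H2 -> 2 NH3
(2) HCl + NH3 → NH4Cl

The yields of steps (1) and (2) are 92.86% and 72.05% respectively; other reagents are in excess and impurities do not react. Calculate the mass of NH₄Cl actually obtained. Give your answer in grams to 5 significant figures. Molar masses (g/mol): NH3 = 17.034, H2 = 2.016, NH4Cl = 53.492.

Pure H2 = 573.16 × 0.9182 = 526.276 g.
n(H2) = 526.276 / 2.016 = 261.049 mol.
Step 1 (H2:NH3 = 3:2): theoretical n(NH3) = 174.033 mol; at 92.86% yield, n(NH3) = 161.607 mol.
Step 2 (NH3:NH4Cl = 1:1): theoretical n(NH4Cl) = 161.607 mol, so theoretical mass = 161.607 × 53.492 = 8644.68 g.
At 72.05% yield, actual mass of NH4Cl = 8644.68 × 0.7205 = 6228.49 g.

6228.5 g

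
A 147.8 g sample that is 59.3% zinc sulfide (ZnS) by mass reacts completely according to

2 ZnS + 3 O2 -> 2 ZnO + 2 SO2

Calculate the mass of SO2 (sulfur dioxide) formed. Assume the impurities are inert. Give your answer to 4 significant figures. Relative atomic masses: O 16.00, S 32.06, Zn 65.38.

Mass of pure ZnS = 147.8 g × 0.593 = 87.645 g.
M(ZnS) = 65.38 + 32.06 = 97.44 g/mol.
M(SO2) = 32.06 + 2(16.00) = 64.06 g/mol.
n(ZnS) = 87.645 g / 97.44 g/mol = 0.89948 mol.
From the equation the ZnS:SO2 mole ratio is 2:2, so n(SO2) = 0.89948 × 2/2 = 0.89948 mol.
Mass of SO2 = 0.89948 mol × 64.06 g/mol = 57.621 g.

57.62 g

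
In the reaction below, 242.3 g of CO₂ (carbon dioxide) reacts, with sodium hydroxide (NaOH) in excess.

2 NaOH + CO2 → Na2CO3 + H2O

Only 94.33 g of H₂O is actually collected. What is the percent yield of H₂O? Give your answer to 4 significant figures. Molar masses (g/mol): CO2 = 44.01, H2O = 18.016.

n(CO2) = 242.30 g / 44.01 g/mol = 5.5056 mol.
From the equation the CO2:H2O mole ratio is 1:1, so n(H2O) = 5.5056 × 1/1 = 5.5056 mol.
Mass of H2O = 5.5056 mol × 18.016 g/mol = 99.188 g.
This is the theoretical yield. Percent yield = 94.33 g / 99.188 g × 100% = 95.102%.

95.10 %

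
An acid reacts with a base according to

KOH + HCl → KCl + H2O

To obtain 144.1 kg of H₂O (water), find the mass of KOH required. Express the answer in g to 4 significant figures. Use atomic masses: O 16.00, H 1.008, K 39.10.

448800 g

M(H2O) = 2(1.008) + 16.00 = 18.016 g/mol.
M(KOH) = 39.10 + 16.00 + 1.008 = 56.108 g/mol.
Convert: 144.1 kg = 144100 g.
n(H2O) = 144100 g / 18.016 g/mol = 7998.4 mol.
From the equation the H2O:KOH mole ratio is 1:1, so n(KOH) = 7998.4 × 1/1 = 7998.4 mol.
Mass of KOH = 7998.4 mol × 56.108 g/mol = 448780 g.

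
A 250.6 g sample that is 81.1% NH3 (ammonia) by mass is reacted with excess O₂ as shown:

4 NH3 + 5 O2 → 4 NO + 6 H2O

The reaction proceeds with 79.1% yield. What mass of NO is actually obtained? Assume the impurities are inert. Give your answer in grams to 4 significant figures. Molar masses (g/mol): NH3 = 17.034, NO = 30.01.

Pure NH3 available = 250.6 g × 0.811 = 203.24 g.
n(NH3) = 203.24 g / 17.034 g/mol = 11.931 mol.
From the equation the NH3:NO mole ratio is 4:4, so n(NO) = 11.931 × 4/4 = 11.931 mol.
Mass of NO = 11.931 mol × 30.01 g/mol = 358.06 g.
Actual mass collected = 358.06 g × 0.791 = 283.22 g.

283.2 g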